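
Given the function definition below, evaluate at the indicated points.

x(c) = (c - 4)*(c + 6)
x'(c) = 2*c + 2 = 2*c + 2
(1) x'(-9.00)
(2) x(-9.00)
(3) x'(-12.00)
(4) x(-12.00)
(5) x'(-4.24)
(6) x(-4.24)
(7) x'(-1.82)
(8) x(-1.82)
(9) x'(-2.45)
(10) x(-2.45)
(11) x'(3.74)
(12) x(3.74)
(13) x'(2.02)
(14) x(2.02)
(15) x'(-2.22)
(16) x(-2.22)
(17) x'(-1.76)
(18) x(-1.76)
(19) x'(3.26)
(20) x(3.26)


(1) = -16.00
(2) = 39.00
(3) = -22.00
(4) = 96.00
(5) = -6.48
(6) = -14.50
(7) = -1.64
(8) = -24.33
(9) = -2.90
(10) = -22.90
(11) = 9.48
(12) = -2.53
(13) = 6.04
(14) = -15.88
(15) = -2.44
(16) = -23.51
(17) = -1.52
(18) = -24.42
(19) = 8.52
(20) = -6.85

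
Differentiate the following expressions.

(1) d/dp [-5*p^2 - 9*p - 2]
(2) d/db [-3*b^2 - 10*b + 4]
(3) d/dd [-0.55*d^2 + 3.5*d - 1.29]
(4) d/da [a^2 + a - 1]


(1) = -10*p - 9
(2) = -6*b - 10
(3) = 3.5 - 1.1*d
(4) = 2*a + 1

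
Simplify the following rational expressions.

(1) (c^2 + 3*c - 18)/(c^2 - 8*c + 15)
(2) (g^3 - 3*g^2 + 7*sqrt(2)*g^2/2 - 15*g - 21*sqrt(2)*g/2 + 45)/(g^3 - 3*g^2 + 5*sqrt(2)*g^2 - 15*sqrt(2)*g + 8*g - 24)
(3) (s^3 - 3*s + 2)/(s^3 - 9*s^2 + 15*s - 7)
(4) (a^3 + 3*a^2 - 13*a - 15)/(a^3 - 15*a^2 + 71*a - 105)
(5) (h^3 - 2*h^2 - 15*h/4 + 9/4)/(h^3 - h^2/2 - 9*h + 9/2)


(1) = (c + 6)/(c - 5)
(2) = (2*g^2 + 7*sqrt(2)*g - 30)/(2*g^2 + 10*sqrt(2)*g + 16)
(3) = (s + 2)/(s - 7)
(4) = (a^2 + 6*a + 5)/(a^2 - 12*a + 35)
(5) = (2*h + 3)/(2*h + 6)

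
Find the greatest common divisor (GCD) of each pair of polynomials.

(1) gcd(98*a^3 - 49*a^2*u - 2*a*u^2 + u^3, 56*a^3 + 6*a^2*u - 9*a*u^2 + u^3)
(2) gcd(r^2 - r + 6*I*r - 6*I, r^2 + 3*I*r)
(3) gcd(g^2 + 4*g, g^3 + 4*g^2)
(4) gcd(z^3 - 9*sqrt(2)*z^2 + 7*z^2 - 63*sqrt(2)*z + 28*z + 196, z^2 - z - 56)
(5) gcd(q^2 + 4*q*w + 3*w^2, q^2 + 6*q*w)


(1) = -7*a + u
(2) = 1
(3) = gcd(g*(g + 4), g^2*(g + 4)) = g^2 + 4*g
(4) = gcd((z + 7)*(z - 7*sqrt(2))*(z - 2*sqrt(2)), (z - 8)*(z + 7)) = z + 7
(5) = 1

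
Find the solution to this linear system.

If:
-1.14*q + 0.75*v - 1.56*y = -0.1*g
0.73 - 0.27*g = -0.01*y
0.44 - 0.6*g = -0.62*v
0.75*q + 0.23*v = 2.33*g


Then:
g = 2.54
q = 7.36
v = 1.75
y = -4.37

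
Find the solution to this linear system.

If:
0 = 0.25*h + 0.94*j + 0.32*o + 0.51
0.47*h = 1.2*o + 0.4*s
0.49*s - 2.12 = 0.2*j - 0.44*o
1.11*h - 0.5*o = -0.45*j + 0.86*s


Then:
h = 3.45
j = -1.51
o = 0.16
s = 3.56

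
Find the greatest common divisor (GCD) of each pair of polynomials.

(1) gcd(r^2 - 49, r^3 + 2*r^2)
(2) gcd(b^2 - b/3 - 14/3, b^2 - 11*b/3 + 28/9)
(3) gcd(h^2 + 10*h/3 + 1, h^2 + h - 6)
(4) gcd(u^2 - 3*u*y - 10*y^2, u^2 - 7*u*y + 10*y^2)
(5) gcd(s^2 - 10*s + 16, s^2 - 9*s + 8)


(1) = gcd((r - 7)*(r + 7), r^2*(r + 2)) = 1
(2) = gcd((b - 7/3)*(b + 2), (b - 7/3)*(b - 4/3)) = b - 7/3
(3) = h + 3
(4) = -u + 5*y
(5) = s - 8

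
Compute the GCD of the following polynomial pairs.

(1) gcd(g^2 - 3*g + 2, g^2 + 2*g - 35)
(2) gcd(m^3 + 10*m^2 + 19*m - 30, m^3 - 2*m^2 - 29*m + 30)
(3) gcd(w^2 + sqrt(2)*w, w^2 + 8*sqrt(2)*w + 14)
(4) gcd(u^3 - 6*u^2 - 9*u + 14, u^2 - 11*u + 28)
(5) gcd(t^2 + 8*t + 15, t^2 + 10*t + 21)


(1) = 1
(2) = gcd((m - 1)*(m + 5)*(m + 6), (m - 6)*(m - 1)*(m + 5)) = m^2 + 4*m - 5
(3) = gcd(w*(w + sqrt(2)), (w + sqrt(2))*(w + 7*sqrt(2))) = w + sqrt(2)
(4) = u - 7
(5) = t + 3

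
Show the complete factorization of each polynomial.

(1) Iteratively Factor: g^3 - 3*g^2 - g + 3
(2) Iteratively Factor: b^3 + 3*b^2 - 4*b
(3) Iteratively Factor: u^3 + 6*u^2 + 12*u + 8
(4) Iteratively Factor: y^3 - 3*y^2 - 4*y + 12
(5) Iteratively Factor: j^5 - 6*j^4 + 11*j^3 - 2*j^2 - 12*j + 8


(1) = (g + 1)*(g^2 - 4*g + 3) = (g - 1)*(g + 1)*(g - 3)
(2) = (b)*(b^2 + 3*b - 4) = b*(b - 1)*(b + 4)
(3) = (u + 2)*(u^2 + 4*u + 4) = (u + 2)^2*(u + 2)
(4) = (y - 3)*(y^2 - 4) = (y - 3)*(y + 2)*(y - 2)
(5) = (j - 2)*(j^4 - 4*j^3 + 3*j^2 + 4*j - 4) = (j - 2)*(j - 1)*(j^3 - 3*j^2 + 4) = (j - 2)*(j - 1)*(j + 1)*(j^2 - 4*j + 4) = (j - 2)^2*(j - 1)*(j + 1)*(j - 2)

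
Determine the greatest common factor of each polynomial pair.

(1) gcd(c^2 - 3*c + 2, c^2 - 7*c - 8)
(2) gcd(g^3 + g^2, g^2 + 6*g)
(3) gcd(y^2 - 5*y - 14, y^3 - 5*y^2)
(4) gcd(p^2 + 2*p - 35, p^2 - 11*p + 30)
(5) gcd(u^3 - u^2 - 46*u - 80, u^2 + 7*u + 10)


(1) = 1
(2) = gcd(g^2*(g + 1), g*(g + 6)) = g
(3) = gcd((y - 7)*(y + 2), y^2*(y - 5)) = 1
(4) = gcd((p - 5)*(p + 7), (p - 6)*(p - 5)) = p - 5
(5) = u^2 + 7*u + 10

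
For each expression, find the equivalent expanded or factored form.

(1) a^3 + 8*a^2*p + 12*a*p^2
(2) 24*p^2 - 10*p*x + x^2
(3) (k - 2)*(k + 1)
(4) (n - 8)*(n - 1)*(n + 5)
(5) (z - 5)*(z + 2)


(1) = a*(a + 2*p)*(a + 6*p)
(2) = (-6*p + x)*(-4*p + x)
(3) = k^2 - k - 2
(4) = n^3 - 4*n^2 - 37*n + 40
(5) = z^2 - 3*z - 10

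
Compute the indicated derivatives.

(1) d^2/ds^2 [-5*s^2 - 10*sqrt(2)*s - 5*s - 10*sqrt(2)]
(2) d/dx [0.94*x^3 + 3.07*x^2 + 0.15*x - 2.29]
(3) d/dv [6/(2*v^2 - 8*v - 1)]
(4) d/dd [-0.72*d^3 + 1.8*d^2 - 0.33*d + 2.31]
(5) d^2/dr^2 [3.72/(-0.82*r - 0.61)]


(1) = -10
(2) = 2.82*x^2 + 6.14*x + 0.15
(3) = 24*(2 - v)/(-2*v^2 + 8*v + 1)^2
(4) = -2.16*d^2 + 3.6*d - 0.33
(5) = -5.002656/(0.82*r + 0.61)^3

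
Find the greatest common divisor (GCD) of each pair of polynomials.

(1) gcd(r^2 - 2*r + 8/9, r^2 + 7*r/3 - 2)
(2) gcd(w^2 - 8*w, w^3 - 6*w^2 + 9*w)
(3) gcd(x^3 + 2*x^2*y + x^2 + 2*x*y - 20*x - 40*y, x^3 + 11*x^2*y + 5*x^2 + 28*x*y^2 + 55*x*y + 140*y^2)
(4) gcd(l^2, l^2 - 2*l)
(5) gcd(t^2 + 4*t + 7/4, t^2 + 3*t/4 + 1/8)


(1) = gcd((r - 4/3)*(r - 2/3), (r - 2/3)*(r + 3)) = r - 2/3
(2) = gcd(w*(w - 8), w*(w - 3)^2) = w
(3) = gcd((x - 4)*(x + 5)*(x + 2*y), (x + 5)*(x + 4*y)*(x + 7*y)) = x + 5
(4) = l
(5) = t + 1/2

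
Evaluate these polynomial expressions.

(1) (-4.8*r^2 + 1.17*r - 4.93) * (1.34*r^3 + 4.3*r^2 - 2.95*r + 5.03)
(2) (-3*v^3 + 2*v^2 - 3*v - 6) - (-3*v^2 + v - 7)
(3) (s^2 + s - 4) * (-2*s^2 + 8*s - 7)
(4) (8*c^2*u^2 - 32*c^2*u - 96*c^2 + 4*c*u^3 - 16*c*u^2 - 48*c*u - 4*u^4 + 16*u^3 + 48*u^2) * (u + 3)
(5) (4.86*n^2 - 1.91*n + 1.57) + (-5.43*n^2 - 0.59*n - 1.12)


(1) = -6.432*r^5 - 19.0722*r^4 + 12.5848*r^3 - 48.7945*r^2 + 20.4286*r - 24.7979
(2) = -3*v^3 + 5*v^2 - 4*v + 1
(3) = -2*s^4 + 6*s^3 + 9*s^2 - 39*s + 28
(4) = 8*c^2*u^3 - 8*c^2*u^2 - 192*c^2*u - 288*c^2 + 4*c*u^4 - 4*c*u^3 - 96*c*u^2 - 144*c*u - 4*u^5 + 4*u^4 + 96*u^3 + 144*u^2
(5) = -0.57*n^2 - 2.5*n + 0.45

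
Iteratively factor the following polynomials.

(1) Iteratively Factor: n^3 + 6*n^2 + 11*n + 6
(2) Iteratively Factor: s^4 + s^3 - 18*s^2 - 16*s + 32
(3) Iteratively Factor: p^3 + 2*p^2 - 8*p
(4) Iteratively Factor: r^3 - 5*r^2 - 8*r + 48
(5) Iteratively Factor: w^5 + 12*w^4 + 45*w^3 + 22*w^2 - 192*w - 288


(1) = (n + 3)*(n^2 + 3*n + 2) = (n + 1)*(n + 3)*(n + 2)
(2) = (s - 4)*(s^3 + 5*s^2 + 2*s - 8) = (s - 4)*(s + 4)*(s^2 + s - 2) = (s - 4)*(s - 1)*(s + 4)*(s + 2)
(3) = (p - 2)*(p^2 + 4*p) = p*(p - 2)*(p + 4)
(4) = (r - 4)*(r^2 - r - 12) = (r - 4)*(r + 3)*(r - 4)
(5) = (w + 3)*(w^4 + 9*w^3 + 18*w^2 - 32*w - 96) = (w + 3)^2*(w^3 + 6*w^2 - 32) = (w - 2)*(w + 3)^2*(w^2 + 8*w + 16) = (w - 2)*(w + 3)^2*(w + 4)*(w + 4)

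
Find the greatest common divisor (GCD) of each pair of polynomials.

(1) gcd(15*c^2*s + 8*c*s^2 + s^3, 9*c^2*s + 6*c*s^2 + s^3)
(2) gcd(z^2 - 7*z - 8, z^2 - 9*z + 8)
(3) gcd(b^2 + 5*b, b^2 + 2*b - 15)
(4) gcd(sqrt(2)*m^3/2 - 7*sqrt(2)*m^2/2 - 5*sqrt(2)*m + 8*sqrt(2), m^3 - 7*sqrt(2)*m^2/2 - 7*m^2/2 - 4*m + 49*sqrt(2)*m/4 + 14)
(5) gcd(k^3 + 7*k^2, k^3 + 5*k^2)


(1) = 3*c*s + s^2
(2) = gcd((z - 8)*(z + 1), (z - 8)*(z - 1)) = z - 8
(3) = b + 5
(4) = 1
(5) = k^2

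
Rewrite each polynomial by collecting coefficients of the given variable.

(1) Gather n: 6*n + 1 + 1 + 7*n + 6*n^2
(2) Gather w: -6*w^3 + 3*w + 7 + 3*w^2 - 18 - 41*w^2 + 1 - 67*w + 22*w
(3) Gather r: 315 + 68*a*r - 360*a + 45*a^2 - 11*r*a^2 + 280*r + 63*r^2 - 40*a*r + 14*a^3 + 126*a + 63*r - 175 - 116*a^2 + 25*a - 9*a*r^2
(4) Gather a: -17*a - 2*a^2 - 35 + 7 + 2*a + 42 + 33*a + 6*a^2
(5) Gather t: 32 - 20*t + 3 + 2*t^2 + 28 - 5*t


(1) = 6*n^2 + 13*n + 2
(2) = -6*w^3 - 38*w^2 - 42*w - 10
(3) = 14*a^3 - 71*a^2 - 209*a + r^2*(63 - 9*a) + r*(-11*a^2 + 28*a + 343) + 140
(4) = 4*a^2 + 18*a + 14
(5) = 2*t^2 - 25*t + 63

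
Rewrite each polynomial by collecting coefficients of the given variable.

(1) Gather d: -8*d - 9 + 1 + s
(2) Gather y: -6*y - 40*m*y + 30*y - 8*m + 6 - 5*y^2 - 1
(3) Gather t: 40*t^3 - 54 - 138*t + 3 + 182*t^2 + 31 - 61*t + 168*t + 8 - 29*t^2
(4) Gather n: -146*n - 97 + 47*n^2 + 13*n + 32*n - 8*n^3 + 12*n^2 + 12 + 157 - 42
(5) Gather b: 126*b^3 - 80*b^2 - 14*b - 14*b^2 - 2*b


(1) = -8*d + s - 8
(2) = -8*m - 5*y^2 + y*(24 - 40*m) + 5
(3) = 40*t^3 + 153*t^2 - 31*t - 12
(4) = -8*n^3 + 59*n^2 - 101*n + 30
(5) = 126*b^3 - 94*b^2 - 16*b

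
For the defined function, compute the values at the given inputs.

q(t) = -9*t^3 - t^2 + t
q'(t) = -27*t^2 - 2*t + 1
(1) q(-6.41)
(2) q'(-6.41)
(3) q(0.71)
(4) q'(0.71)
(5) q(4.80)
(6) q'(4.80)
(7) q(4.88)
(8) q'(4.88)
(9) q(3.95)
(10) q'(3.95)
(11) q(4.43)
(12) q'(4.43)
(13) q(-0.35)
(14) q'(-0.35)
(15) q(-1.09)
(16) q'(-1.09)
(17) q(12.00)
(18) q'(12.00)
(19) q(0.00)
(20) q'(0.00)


(1) = 2322.87
(2) = -1095.56
(3) = -3.02
(4) = -14.03
(5) = -1013.57
(6) = -630.68
(7) = -1064.86
(8) = -651.75
(9) = -566.32
(10) = -428.17
(11) = -797.64
(12) = -537.73
(13) = -0.09
(14) = -1.61
(15) = 9.38
(16) = -28.90
(17) = -15684.00
(18) = -3911.00
(19) = 0.00
(20) = 1.00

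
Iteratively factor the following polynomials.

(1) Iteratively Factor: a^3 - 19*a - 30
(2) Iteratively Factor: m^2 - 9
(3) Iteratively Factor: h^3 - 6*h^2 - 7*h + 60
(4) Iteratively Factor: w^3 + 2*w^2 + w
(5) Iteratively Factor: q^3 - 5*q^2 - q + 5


(1) = (a + 3)*(a^2 - 3*a - 10) = (a - 5)*(a + 3)*(a + 2)
(2) = (m + 3)*(m - 3)
(3) = (h - 4)*(h^2 - 2*h - 15) = (h - 5)*(h - 4)*(h + 3)
(4) = (w + 1)*(w^2 + w) = (w + 1)^2*(w)
(5) = (q + 1)*(q^2 - 6*q + 5) = (q - 1)*(q + 1)*(q - 5)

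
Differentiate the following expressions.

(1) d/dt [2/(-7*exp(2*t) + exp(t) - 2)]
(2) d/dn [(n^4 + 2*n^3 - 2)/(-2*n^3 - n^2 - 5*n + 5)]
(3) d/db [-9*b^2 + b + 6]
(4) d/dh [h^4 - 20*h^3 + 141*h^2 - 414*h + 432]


(1) = (28*exp(t) - 2)*exp(t)/(7*exp(2*t) - exp(t) + 2)^2
(2) = (-2*n^6 - 2*n^5 - 17*n^4 + 18*n^2 - 4*n - 10)/(4*n^6 + 4*n^5 + 21*n^4 - 10*n^3 + 15*n^2 - 50*n + 25)
(3) = 1 - 18*b
(4) = 4*h^3 - 60*h^2 + 282*h - 414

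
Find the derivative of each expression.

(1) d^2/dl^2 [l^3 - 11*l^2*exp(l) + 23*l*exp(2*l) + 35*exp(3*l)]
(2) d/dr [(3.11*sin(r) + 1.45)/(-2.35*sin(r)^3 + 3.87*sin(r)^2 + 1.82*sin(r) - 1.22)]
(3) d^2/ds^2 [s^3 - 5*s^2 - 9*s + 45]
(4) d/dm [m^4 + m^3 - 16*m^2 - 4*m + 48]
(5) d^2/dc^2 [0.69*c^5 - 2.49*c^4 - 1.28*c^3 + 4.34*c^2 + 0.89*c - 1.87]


(1) = -11*l^2*exp(l) + 92*l*exp(2*l) - 44*l*exp(l) + 6*l + 315*exp(3*l) + 92*exp(2*l) - 22*exp(l)
(2) = (14.617*sin(r)^3 - 1.8132*sin(r)^2 - 11.223*sin(r) - 6.4332)*cos(r)/(5.5225*sin(r)^6 - 18.189*sin(r)^5 + 6.4229*sin(r)^4 + 19.8208*sin(r)^3 - 6.1304*sin(r)^2 - 4.4408*sin(r) + 1.4884)
(3) = 6*s - 10
(4) = 4*m^3 + 3*m^2 - 32*m - 4
(5) = 13.8*c^3 - 29.88*c^2 - 7.68*c + 8.68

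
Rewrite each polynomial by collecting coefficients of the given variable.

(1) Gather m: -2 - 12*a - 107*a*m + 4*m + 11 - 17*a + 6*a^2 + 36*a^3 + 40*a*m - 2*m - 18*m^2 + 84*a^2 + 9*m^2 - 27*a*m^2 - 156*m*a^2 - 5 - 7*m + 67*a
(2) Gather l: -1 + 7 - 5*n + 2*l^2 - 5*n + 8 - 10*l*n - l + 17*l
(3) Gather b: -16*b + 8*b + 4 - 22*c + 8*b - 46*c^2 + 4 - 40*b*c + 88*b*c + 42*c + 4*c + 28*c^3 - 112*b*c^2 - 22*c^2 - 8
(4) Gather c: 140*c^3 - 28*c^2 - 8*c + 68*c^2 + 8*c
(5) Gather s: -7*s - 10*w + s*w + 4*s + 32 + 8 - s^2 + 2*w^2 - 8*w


(1) = 36*a^3 + 90*a^2 + 38*a + m^2*(-27*a - 9) + m*(-156*a^2 - 67*a - 5) + 4
(2) = 2*l^2 + l*(16 - 10*n) - 10*n + 14
(3) = b*(-112*c^2 + 48*c) + 28*c^3 - 68*c^2 + 24*c
(4) = 140*c^3 + 40*c^2
(5) = -s^2 + s*(w - 3) + 2*w^2 - 18*w + 40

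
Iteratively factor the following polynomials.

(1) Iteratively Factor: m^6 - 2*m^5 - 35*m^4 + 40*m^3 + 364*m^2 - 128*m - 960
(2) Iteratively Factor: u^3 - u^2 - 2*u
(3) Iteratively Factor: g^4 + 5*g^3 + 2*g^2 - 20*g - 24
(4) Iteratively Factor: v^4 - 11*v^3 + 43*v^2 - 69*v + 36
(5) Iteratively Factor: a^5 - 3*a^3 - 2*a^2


(1) = (m + 3)*(m^5 - 5*m^4 - 20*m^3 + 100*m^2 + 64*m - 320) = (m - 5)*(m + 3)*(m^4 - 20*m^2 + 64) = (m - 5)*(m + 2)*(m + 3)*(m^3 - 2*m^2 - 16*m + 32) = (m - 5)*(m - 2)*(m + 2)*(m + 3)*(m^2 - 16) = (m - 5)*(m - 4)*(m - 2)*(m + 2)*(m + 3)*(m + 4)
(2) = (u + 1)*(u^2 - 2*u) = u*(u + 1)*(u - 2)
(3) = (g + 2)*(g^3 + 3*g^2 - 4*g - 12) = (g + 2)^2*(g^2 + g - 6) = (g - 2)*(g + 2)^2*(g + 3)
(4) = (v - 3)*(v^3 - 8*v^2 + 19*v - 12) = (v - 3)^2*(v^2 - 5*v + 4) = (v - 3)^2*(v - 1)*(v - 4)
(5) = (a + 1)*(a^4 - a^3 - 2*a^2) = (a - 2)*(a + 1)*(a^3 + a^2) = a*(a - 2)*(a + 1)*(a^2 + a) = a^2*(a - 2)*(a + 1)*(a + 1)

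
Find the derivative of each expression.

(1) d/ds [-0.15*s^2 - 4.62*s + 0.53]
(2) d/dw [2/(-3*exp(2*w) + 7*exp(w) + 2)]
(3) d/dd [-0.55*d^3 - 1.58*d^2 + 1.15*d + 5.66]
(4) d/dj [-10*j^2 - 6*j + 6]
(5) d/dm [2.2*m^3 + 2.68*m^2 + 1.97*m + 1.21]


(1) = -0.3*s - 4.62
(2) = (12*exp(w) - 14)*exp(w)/(-3*exp(2*w) + 7*exp(w) + 2)^2
(3) = -1.65*d^2 - 3.16*d + 1.15
(4) = -20*j - 6
(5) = 6.6*m^2 + 5.36*m + 1.97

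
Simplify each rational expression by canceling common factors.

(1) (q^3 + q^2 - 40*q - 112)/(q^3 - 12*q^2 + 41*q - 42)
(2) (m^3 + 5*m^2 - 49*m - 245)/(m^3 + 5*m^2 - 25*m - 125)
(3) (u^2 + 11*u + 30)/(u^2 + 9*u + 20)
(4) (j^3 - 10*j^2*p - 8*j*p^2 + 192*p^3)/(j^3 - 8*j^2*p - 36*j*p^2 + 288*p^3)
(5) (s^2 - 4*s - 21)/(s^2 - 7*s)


(1) = (q^2 + 8*q + 16)/(q^2 - 5*q + 6)
(2) = (m^2 - 49)/(m^2 - 25)
(3) = (u + 6)/(u + 4)
(4) = (j + 4*p)/(j + 6*p)
(5) = (s + 3)/s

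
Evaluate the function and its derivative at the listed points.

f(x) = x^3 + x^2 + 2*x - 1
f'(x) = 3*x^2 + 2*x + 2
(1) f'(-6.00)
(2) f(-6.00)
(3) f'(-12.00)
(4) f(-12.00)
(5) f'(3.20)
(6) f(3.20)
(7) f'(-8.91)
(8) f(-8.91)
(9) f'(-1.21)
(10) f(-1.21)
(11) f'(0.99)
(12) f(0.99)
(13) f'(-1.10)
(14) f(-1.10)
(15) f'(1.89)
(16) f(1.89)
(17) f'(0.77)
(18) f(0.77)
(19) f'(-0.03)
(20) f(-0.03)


(1) = 98.00
(2) = -193.00
(3) = 410.00
(4) = -1609.00
(5) = 39.12
(6) = 48.41
(7) = 222.34
(8) = -646.78
(9) = 3.97
(10) = -3.73
(11) = 6.92
(12) = 2.93
(13) = 3.43
(14) = -3.32
(15) = 16.50
(16) = 13.10
(17) = 5.32
(18) = 1.59
(19) = 1.94
(20) = -1.06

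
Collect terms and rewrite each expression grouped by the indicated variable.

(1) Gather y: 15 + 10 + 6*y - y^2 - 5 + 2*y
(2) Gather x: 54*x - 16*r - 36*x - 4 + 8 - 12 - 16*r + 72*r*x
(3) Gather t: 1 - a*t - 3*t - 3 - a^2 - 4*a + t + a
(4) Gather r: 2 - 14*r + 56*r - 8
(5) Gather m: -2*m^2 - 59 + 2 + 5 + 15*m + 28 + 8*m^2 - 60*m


(1) = -y^2 + 8*y + 20
(2) = -32*r + x*(72*r + 18) - 8
(3) = -a^2 - 3*a + t*(-a - 2) - 2
(4) = 42*r - 6
(5) = 6*m^2 - 45*m - 24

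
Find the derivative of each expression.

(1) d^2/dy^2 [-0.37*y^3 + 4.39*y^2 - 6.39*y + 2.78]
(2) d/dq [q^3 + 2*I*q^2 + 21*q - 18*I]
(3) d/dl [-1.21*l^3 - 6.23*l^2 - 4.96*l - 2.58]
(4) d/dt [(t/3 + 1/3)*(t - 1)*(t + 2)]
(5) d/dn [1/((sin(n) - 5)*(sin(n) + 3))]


(1) = 8.78 - 2.22*y
(2) = 3*q^2 + 4*I*q + 21
(3) = -3.63*l^2 - 12.46*l - 4.96
(4) = t^2 + 4*t/3 - 1/3
(5) = 2*(1 - sin(n))*cos(n)/((sin(n) - 5)^2*(sin(n) + 3)^2)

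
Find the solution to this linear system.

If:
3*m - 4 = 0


Then:
m = 4/3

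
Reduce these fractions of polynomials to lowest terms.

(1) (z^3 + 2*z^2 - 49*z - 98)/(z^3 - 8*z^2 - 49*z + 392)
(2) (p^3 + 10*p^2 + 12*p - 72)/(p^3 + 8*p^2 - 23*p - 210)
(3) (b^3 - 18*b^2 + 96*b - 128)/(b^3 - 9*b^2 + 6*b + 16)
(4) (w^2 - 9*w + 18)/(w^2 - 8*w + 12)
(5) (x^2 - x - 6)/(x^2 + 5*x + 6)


(1) = (z + 2)/(z - 8)
(2) = (p^2 + 4*p - 12)/(p^2 + 2*p - 35)
(3) = (b - 8)/(b + 1)
(4) = (w - 3)/(w - 2)
(5) = (x - 3)/(x + 3)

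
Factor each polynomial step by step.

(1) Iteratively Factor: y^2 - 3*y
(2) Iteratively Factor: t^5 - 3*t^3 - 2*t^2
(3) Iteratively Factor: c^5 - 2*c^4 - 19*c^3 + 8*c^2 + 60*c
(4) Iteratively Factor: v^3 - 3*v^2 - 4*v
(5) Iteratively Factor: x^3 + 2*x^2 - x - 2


(1) = (y)*(y - 3)
(2) = (t)*(t^4 - 3*t^2 - 2*t) = t*(t + 1)*(t^3 - t^2 - 2*t) = t^2*(t + 1)*(t^2 - t - 2) = t^2*(t - 2)*(t + 1)*(t + 1)
(3) = (c + 3)*(c^4 - 5*c^3 - 4*c^2 + 20*c) = c*(c + 3)*(c^3 - 5*c^2 - 4*c + 20) = c*(c + 2)*(c + 3)*(c^2 - 7*c + 10) = c*(c - 2)*(c + 2)*(c + 3)*(c - 5)
(4) = (v)*(v^2 - 3*v - 4) = v*(v - 4)*(v + 1)
(5) = (x + 2)*(x^2 - 1) = (x + 1)*(x + 2)*(x - 1)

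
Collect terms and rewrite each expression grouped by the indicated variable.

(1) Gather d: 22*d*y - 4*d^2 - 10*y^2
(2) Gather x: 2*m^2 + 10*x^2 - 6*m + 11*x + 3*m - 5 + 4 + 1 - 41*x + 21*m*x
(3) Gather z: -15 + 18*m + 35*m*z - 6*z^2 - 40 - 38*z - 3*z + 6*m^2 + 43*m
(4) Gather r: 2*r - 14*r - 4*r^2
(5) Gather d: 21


(1) = -4*d^2 + 22*d*y - 10*y^2
(2) = 2*m^2 - 3*m + 10*x^2 + x*(21*m - 30)
(3) = 6*m^2 + 61*m - 6*z^2 + z*(35*m - 41) - 55
(4) = -4*r^2 - 12*r
(5) = 21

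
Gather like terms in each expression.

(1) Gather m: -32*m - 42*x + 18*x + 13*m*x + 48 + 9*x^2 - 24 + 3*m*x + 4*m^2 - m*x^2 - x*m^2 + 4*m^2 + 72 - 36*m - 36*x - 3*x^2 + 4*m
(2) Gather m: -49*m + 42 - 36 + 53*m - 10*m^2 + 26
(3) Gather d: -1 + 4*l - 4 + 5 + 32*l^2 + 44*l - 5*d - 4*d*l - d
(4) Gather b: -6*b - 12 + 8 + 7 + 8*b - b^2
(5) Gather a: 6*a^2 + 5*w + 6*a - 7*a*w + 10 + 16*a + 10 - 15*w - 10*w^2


(1) = m^2*(8 - x) + m*(-x^2 + 16*x - 64) + 6*x^2 - 60*x + 96
(2) = -10*m^2 + 4*m + 32
(3) = d*(-4*l - 6) + 32*l^2 + 48*l
(4) = -b^2 + 2*b + 3
(5) = 6*a^2 + a*(22 - 7*w) - 10*w^2 - 10*w + 20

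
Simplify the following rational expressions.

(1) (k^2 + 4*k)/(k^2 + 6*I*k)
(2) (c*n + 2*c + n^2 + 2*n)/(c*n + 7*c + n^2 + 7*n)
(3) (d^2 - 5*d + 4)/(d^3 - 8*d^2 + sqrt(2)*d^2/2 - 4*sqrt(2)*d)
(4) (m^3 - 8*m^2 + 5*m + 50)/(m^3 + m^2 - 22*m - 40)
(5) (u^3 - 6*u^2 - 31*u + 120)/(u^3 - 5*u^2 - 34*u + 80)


(1) = (k + 4)/(k + 6*I)
(2) = (n + 2)/(n + 7)
(3) = (2*d^2 - 10*d + 8)/(2*d^3 + d^2*(-16 + sqrt(2)) - 8*sqrt(2)*d)
(4) = (m - 5)/(m + 4)
(5) = (u - 3)/(u - 2)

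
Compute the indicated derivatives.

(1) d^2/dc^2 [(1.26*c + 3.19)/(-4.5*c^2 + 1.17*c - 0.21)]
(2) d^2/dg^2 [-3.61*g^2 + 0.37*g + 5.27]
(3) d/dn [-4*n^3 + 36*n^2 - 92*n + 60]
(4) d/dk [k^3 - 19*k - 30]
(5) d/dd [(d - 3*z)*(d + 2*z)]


(1) = (-(1.26*c + 3.19)*(9.0*c - 1.17)*(18.0*c - 2.34) + (34.02*c + 25.7616)*(4.5*c^2 - 1.17*c + 0.21))/(4.5*c^2 - 1.17*c + 0.21)^3
(2) = -7.22000000000000
(3) = -12*n^2 + 72*n - 92
(4) = 3*k^2 - 19
(5) = 2*d - z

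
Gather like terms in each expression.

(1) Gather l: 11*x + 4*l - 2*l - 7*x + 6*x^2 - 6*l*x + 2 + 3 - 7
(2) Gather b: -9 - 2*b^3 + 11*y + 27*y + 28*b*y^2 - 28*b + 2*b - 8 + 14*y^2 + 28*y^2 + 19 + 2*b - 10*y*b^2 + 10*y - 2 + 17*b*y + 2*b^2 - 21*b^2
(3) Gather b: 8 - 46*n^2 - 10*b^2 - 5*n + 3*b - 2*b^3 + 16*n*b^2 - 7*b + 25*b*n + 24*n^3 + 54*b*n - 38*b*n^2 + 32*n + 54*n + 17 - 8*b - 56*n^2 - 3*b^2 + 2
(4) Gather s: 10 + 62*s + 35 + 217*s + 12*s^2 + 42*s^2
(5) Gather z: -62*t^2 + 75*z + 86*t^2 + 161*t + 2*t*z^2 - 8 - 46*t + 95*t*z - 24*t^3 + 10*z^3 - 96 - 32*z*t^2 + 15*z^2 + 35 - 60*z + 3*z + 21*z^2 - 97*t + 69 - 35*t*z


(1) = l*(2 - 6*x) + 6*x^2 + 4*x - 2
(2) = -2*b^3 + b^2*(-10*y - 19) + b*(28*y^2 + 17*y - 24) + 42*y^2 + 48*y
(3) = -2*b^3 + b^2*(16*n - 13) + b*(-38*n^2 + 79*n - 12) + 24*n^3 - 102*n^2 + 81*n + 27
(4) = 54*s^2 + 279*s + 45
(5) = -24*t^3 + 24*t^2 + 18*t + 10*z^3 + z^2*(2*t + 36) + z*(-32*t^2 + 60*t + 18)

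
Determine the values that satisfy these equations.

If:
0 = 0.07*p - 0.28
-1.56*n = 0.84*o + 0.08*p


Then:
n = -0.538461538461538*o - 0.205128205128205
p = 4.00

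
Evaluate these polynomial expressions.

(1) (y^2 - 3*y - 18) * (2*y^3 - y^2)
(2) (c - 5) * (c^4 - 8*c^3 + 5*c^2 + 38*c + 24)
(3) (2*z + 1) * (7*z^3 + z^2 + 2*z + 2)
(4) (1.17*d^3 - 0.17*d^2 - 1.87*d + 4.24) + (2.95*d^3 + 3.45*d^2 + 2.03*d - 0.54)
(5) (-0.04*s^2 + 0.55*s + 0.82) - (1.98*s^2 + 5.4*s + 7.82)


(1) = 2*y^5 - 7*y^4 - 33*y^3 + 18*y^2
(2) = c^5 - 13*c^4 + 45*c^3 + 13*c^2 - 166*c - 120
(3) = 14*z^4 + 9*z^3 + 5*z^2 + 6*z + 2
(4) = 4.12*d^3 + 3.28*d^2 + 0.16*d + 3.7
(5) = -2.02*s^2 - 4.85*s - 7.0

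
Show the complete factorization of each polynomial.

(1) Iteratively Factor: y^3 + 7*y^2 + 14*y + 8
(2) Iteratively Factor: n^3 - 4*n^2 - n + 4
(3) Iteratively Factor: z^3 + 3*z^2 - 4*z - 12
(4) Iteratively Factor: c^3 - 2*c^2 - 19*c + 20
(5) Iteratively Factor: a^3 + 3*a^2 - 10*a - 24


(1) = (y + 1)*(y^2 + 6*y + 8) = (y + 1)*(y + 4)*(y + 2)
(2) = (n - 4)*(n^2 - 1) = (n - 4)*(n - 1)*(n + 1)
(3) = (z + 3)*(z^2 - 4) = (z + 2)*(z + 3)*(z - 2)
(4) = (c - 1)*(c^2 - c - 20) = (c - 1)*(c + 4)*(c - 5)
(5) = (a + 2)*(a^2 + a - 12) = (a + 2)*(a + 4)*(a - 3)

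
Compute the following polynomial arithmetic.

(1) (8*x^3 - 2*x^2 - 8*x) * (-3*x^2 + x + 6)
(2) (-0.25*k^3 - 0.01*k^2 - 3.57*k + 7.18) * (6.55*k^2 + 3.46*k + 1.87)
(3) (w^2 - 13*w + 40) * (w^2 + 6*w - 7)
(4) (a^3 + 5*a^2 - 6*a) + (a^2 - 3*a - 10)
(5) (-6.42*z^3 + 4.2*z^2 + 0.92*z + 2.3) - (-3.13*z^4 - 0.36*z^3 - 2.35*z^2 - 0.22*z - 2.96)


(1) = -24*x^5 + 14*x^4 + 70*x^3 - 20*x^2 - 48*x
(2) = -1.6375*k^5 - 0.9305*k^4 - 23.8856*k^3 + 34.6581*k^2 + 18.1669*k + 13.4266
(3) = w^4 - 7*w^3 - 45*w^2 + 331*w - 280
(4) = a^3 + 6*a^2 - 9*a - 10
(5) = 3.13*z^4 - 6.06*z^3 + 6.55*z^2 + 1.14*z + 5.26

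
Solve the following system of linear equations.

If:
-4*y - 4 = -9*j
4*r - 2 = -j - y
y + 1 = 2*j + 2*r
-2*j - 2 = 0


Then:
No Solution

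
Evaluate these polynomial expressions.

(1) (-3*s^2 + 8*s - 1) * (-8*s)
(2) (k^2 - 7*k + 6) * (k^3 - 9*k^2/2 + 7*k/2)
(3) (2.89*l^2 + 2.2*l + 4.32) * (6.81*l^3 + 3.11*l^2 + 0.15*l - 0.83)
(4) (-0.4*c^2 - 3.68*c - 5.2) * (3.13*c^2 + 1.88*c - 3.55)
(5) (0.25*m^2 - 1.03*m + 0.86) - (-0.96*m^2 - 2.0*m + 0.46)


(1) = 24*s^3 - 64*s^2 + 8*s
(2) = k^5 - 23*k^4/2 + 41*k^3 - 103*k^2/2 + 21*k
(3) = 19.6809*l^5 + 23.9699*l^4 + 36.6947*l^3 + 11.3665*l^2 - 1.178*l - 3.5856
(4) = -1.252*c^4 - 12.2704*c^3 - 21.7744*c^2 + 3.288*c + 18.46
(5) = 1.21*m^2 + 0.97*m + 0.4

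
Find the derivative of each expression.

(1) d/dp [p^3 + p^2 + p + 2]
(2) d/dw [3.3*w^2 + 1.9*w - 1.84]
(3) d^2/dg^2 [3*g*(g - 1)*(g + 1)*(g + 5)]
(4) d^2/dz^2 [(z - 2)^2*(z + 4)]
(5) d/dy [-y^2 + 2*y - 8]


(1) = 3*p^2 + 2*p + 1
(2) = 6.6*w + 1.9
(3) = 36*g^2 + 90*g - 6
(4) = 6*z
(5) = 2 - 2*y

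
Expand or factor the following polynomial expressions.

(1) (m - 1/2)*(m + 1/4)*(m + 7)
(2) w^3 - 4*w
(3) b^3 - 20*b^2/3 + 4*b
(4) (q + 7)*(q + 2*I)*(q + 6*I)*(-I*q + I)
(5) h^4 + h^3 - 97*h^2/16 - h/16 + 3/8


(1) = m^3 + 27*m^2/4 - 15*m/8 - 7/8
(2) = w*(w - 2)*(w + 2)
(3) = b*(b - 6)*(b - 2/3)
(4) = -I*q^4 + 8*q^3 - 6*I*q^3 + 48*q^2 + 19*I*q^2 - 56*q + 72*I*q - 84*I
(5) = (h - 2)*(h - 1/4)*(h + 1/4)*(h + 3)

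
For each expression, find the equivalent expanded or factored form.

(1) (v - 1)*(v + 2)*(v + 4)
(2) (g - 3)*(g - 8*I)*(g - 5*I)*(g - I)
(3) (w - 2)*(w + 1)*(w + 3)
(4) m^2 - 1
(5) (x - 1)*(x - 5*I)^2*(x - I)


(1) = v^3 + 5*v^2 + 2*v - 8
(2) = g^4 - 3*g^3 - 14*I*g^3 - 53*g^2 + 42*I*g^2 + 159*g + 40*I*g - 120*I
(3) = w^3 + 2*w^2 - 5*w - 6
(4) = (m - 1)*(m + 1)
(5) = x^4 - x^3 - 11*I*x^3 - 35*x^2 + 11*I*x^2 + 35*x + 25*I*x - 25*I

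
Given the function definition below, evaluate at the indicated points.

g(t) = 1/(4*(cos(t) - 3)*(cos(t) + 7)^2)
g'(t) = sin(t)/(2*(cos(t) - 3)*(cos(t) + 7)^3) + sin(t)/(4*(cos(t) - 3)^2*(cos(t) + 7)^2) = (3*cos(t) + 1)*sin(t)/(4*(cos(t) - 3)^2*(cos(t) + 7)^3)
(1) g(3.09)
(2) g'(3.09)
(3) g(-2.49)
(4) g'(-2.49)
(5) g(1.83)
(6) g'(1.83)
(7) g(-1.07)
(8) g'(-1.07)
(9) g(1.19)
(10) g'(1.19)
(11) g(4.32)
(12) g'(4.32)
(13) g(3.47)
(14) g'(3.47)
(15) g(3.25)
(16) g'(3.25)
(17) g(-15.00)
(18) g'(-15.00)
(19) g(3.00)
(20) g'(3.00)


(1) = -0.00
(2) = -0.00
(3) = -0.00
(4) = 0.00
(5) = -0.00
(6) = 0.00
(7) = -0.00
(8) = -0.00
(9) = -0.00
(10) = 0.00
(11) = -0.00
(12) = 0.00
(13) = -0.00
(14) = 0.00
(15) = -0.00
(16) = 0.00
(17) = -0.00
(18) = 0.00
(19) = -0.00
(20) = -0.00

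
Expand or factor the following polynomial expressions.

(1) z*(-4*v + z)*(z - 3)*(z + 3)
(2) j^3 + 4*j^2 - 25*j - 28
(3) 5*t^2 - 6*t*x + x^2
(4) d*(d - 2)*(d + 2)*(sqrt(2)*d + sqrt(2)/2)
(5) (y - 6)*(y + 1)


(1) = -4*v*z^3 + 36*v*z + z^4 - 9*z^2
(2) = (j - 4)*(j + 1)*(j + 7)
(3) = (-5*t + x)*(-t + x)
(4) = sqrt(2)*d^4 + sqrt(2)*d^3/2 - 4*sqrt(2)*d^2 - 2*sqrt(2)*d
(5) = y^2 - 5*y - 6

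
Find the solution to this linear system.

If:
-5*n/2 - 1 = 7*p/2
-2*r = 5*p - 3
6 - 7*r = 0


Then:
n = -19/25
p = 9/35
r = 6/7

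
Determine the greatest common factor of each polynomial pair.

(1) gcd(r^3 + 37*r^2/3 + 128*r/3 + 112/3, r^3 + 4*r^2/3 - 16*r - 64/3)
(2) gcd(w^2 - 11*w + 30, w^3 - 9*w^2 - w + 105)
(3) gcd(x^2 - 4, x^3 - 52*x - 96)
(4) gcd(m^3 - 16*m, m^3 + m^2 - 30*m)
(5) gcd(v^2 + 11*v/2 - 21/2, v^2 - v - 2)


(1) = gcd((r + 4/3)*(r + 4)*(r + 7), (r - 4)*(r + 4/3)*(r + 4)) = r^2 + 16*r/3 + 16/3
(2) = gcd((w - 6)*(w - 5), (w - 7)*(w - 5)*(w + 3)) = w - 5
(3) = x + 2
(4) = m
(5) = 1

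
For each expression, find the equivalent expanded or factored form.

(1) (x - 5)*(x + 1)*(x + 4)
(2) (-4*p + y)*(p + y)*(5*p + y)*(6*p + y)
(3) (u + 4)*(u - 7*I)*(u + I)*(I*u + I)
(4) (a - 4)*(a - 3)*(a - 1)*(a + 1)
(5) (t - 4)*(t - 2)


(1) = x^3 - 21*x - 20
(2) = -120*p^4 - 134*p^3*y - 7*p^2*y^2 + 8*p*y^3 + y^4
(3) = I*u^4 + 6*u^3 + 5*I*u^3 + 30*u^2 + 11*I*u^2 + 24*u + 35*I*u + 28*I
(4) = a^4 - 7*a^3 + 11*a^2 + 7*a - 12
(5) = t^2 - 6*t + 8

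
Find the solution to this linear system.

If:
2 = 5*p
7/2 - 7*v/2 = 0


Then:
p = 2/5
v = 1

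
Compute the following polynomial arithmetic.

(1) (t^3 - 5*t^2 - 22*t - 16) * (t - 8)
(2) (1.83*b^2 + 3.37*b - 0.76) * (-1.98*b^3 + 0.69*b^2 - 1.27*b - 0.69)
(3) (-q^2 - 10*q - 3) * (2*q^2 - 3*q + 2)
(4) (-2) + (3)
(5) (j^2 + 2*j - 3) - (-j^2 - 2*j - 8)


(1) = t^4 - 13*t^3 + 18*t^2 + 160*t + 128
(2) = -3.6234*b^5 - 5.4099*b^4 + 1.506*b^3 - 6.067*b^2 - 1.3601*b + 0.5244
(3) = -2*q^4 - 17*q^3 + 22*q^2 - 11*q - 6
(4) = 1
(5) = 2*j^2 + 4*j + 5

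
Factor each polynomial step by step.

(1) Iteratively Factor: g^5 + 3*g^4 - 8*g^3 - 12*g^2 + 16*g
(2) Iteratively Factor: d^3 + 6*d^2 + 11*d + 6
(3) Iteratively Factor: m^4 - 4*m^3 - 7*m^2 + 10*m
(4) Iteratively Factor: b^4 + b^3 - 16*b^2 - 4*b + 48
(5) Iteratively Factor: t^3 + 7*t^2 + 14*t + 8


(1) = (g - 1)*(g^4 + 4*g^3 - 4*g^2 - 16*g) = (g - 1)*(g + 2)*(g^3 + 2*g^2 - 8*g) = g*(g - 1)*(g + 2)*(g^2 + 2*g - 8) = g*(g - 1)*(g + 2)*(g + 4)*(g - 2)
(2) = (d + 2)*(d^2 + 4*d + 3) = (d + 1)*(d + 2)*(d + 3)
(3) = (m - 1)*(m^3 - 3*m^2 - 10*m) = m*(m - 1)*(m^2 - 3*m - 10) = m*(m - 1)*(m + 2)*(m - 5)
(4) = (b + 2)*(b^3 - b^2 - 14*b + 24) = (b + 2)*(b + 4)*(b^2 - 5*b + 6) = (b - 2)*(b + 2)*(b + 4)*(b - 3)
(5) = (t + 4)*(t^2 + 3*t + 2) = (t + 2)*(t + 4)*(t + 1)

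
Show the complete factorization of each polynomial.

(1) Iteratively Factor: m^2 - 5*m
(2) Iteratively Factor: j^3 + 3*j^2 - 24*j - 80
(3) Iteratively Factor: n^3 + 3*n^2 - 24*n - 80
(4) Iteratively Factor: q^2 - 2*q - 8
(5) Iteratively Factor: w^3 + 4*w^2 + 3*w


(1) = (m - 5)*(m)
(2) = (j - 5)*(j^2 + 8*j + 16) = (j - 5)*(j + 4)*(j + 4)
(3) = (n - 5)*(n^2 + 8*n + 16) = (n - 5)*(n + 4)*(n + 4)
(4) = (q - 4)*(q + 2)
(5) = (w)*(w^2 + 4*w + 3) = w*(w + 3)*(w + 1)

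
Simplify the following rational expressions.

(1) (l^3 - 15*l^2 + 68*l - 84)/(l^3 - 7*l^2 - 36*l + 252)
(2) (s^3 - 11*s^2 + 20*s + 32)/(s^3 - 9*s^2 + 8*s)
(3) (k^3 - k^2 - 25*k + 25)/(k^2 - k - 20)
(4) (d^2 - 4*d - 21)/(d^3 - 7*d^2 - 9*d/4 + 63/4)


(1) = (l - 2)/(l + 6)
(2) = (s^2 - 3*s - 4)/(s^2 - s)
(3) = (k^2 + 4*k - 5)/(k + 4)
(4) = (4*d + 12)/(4*d^2 - 9)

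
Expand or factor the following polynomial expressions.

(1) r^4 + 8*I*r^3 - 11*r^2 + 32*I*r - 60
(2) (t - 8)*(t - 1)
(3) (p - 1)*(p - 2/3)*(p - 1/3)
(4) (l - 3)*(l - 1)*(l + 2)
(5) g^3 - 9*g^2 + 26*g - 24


(1) = (r - 2*I)*(r + 2*I)*(r + 3*I)*(r + 5*I)
(2) = t^2 - 9*t + 8
(3) = p^3 - 2*p^2 + 11*p/9 - 2/9
(4) = l^3 - 2*l^2 - 5*l + 6
(5) = (g - 4)*(g - 3)*(g - 2)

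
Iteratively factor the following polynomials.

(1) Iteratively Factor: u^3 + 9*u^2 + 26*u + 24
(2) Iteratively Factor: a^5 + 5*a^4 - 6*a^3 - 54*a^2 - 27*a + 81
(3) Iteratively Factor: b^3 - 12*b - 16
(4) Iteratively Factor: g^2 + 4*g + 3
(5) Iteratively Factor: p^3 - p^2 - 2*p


(1) = (u + 4)*(u^2 + 5*u + 6) = (u + 2)*(u + 4)*(u + 3)
(2) = (a + 3)*(a^4 + 2*a^3 - 12*a^2 - 18*a + 27) = (a - 1)*(a + 3)*(a^3 + 3*a^2 - 9*a - 27) = (a - 3)*(a - 1)*(a + 3)*(a^2 + 6*a + 9) = (a - 3)*(a - 1)*(a + 3)^2*(a + 3)
(3) = (b - 4)*(b^2 + 4*b + 4) = (b - 4)*(b + 2)*(b + 2)
(4) = (g + 1)*(g + 3)
(5) = (p - 2)*(p^2 + p) = (p - 2)*(p + 1)*(p)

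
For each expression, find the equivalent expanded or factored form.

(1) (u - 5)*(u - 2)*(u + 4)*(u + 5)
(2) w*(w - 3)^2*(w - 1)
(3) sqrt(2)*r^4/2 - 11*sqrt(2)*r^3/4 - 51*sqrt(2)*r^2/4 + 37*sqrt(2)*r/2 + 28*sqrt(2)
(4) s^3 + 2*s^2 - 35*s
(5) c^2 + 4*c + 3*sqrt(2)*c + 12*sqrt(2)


(1) = u^4 + 2*u^3 - 33*u^2 - 50*u + 200
(2) = w^4 - 7*w^3 + 15*w^2 - 9*w
(3) = (r - 8)*(r - 2)*(r + 7/2)*(sqrt(2)*r/2 + sqrt(2)/2)
(4) = s*(s - 5)*(s + 7)
(5) = (c + 4)*(c + 3*sqrt(2))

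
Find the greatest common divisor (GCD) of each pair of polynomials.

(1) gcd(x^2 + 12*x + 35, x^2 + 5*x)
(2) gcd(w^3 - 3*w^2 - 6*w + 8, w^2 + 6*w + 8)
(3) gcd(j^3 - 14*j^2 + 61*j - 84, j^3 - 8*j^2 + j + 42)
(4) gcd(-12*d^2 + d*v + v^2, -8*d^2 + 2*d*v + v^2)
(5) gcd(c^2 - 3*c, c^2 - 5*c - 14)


(1) = x + 5
(2) = gcd((w - 4)*(w - 1)*(w + 2), (w + 2)*(w + 4)) = w + 2
(3) = gcd((j - 7)*(j - 4)*(j - 3), (j - 7)*(j - 3)*(j + 2)) = j^2 - 10*j + 21
(4) = gcd((-3*d + v)*(4*d + v), (-2*d + v)*(4*d + v)) = 4*d + v
(5) = gcd(c*(c - 3), (c - 7)*(c + 2)) = 1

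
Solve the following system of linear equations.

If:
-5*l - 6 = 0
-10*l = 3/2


Then:
No Solution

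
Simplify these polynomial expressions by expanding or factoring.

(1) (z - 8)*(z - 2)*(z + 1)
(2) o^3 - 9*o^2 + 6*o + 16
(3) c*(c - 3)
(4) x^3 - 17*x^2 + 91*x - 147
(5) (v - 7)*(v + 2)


(1) = z^3 - 9*z^2 + 6*z + 16
(2) = (o - 8)*(o - 2)*(o + 1)
(3) = c^2 - 3*c
(4) = (x - 7)^2*(x - 3)
(5) = v^2 - 5*v - 14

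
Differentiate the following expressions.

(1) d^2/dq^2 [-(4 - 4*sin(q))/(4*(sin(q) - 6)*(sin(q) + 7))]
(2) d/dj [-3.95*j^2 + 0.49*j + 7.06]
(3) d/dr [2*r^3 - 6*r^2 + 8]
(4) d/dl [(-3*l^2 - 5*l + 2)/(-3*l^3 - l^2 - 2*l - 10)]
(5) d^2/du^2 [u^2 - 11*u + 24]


(1) = (-sin(q)^5 + 5*sin(q)^4 - 247*sin(q)^3 + 121*sin(q)^2 - 1476*sin(q) - 2)/((sin(q) - 6)^3*(sin(q) + 7)^3)
(2) = 0.49 - 7.9*j
(3) = 6*r*(r - 2)
(4) = (-9*l^4 - 30*l^3 + 19*l^2 + 64*l + 54)/(9*l^6 + 6*l^5 + 13*l^4 + 64*l^3 + 24*l^2 + 40*l + 100)
(5) = 2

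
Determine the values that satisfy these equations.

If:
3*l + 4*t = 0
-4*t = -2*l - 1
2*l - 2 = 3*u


Then:
l = -1/5
t = 3/20
u = -4/5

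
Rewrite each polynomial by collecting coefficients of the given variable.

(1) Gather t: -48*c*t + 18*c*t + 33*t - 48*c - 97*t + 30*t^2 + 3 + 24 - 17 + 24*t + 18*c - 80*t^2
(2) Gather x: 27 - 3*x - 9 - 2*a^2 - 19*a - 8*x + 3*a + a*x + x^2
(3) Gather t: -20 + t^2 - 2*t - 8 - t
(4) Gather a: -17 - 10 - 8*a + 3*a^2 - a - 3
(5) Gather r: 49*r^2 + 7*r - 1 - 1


(1) = -30*c - 50*t^2 + t*(-30*c - 40) + 10
(2) = -2*a^2 - 16*a + x^2 + x*(a - 11) + 18
(3) = t^2 - 3*t - 28
(4) = 3*a^2 - 9*a - 30
(5) = 49*r^2 + 7*r - 2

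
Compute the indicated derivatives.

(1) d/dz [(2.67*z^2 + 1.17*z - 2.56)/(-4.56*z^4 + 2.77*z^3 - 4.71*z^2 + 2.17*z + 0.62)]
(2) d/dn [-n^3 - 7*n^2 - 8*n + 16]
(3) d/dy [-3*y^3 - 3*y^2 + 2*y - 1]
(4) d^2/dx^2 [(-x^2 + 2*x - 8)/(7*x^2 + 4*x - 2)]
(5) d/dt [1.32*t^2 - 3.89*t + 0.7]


(1) = (24.3504*z^5 + 8.6097*z^4 - 53.1762*z^3 + 32.5782*z^2 - 20.8044*z + 6.2806)/(20.7936*z^8 - 25.2624*z^7 + 50.6281*z^6 - 45.8838*z^5 + 28.5515*z^4 - 17.0066*z^3 - 1.1315*z^2 + 2.6908*z + 0.3844)
(2) = -3*n^2 - 14*n - 8
(3) = -9*y^2 - 6*y + 2
(4) = 12*(21*x^3 - 203*x^2 - 98*x - 38)/(343*x^6 + 588*x^5 + 42*x^4 - 272*x^3 - 12*x^2 + 48*x - 8)
(5) = 2.64*t - 3.89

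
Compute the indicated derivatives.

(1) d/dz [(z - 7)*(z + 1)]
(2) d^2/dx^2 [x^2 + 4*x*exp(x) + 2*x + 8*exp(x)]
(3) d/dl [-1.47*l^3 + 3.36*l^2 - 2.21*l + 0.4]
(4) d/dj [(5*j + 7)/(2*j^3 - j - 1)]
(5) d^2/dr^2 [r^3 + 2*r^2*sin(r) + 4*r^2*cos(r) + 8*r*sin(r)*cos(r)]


(1) = 2*z - 6
(2) = 4*x*exp(x) + 16*exp(x) + 2
(3) = -4.41*l^2 + 6.72*l - 2.21
(4) = (10*j^3 - 5*j - (5*j + 7)*(6*j^2 - 1) - 5)/(-2*j^3 + j + 1)^2
(5) = -2*r^2*sin(r) - 4*r^2*cos(r) - 16*r*sin(r) - 16*r*sin(2*r) + 8*r*cos(r) + 6*r + 4*sin(r) + 8*cos(r) + 16*cos(2*r)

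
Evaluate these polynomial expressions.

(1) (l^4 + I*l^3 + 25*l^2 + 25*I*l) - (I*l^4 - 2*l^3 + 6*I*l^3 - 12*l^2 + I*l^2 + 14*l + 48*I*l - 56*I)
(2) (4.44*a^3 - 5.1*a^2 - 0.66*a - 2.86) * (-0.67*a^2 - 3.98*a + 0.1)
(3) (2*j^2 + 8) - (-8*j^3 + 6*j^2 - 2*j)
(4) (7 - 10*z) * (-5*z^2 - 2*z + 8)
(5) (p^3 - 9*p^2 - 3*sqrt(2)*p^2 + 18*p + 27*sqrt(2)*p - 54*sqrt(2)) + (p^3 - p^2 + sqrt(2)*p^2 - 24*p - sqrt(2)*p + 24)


(1) = l^4 - I*l^4 + 2*l^3 - 5*I*l^3 + 37*l^2 - I*l^2 - 14*l - 23*I*l + 56*I
(2) = -2.9748*a^5 - 14.2542*a^4 + 21.1842*a^3 + 4.033*a^2 + 11.3168*a - 0.286
(3) = 8*j^3 - 4*j^2 + 2*j + 8
(4) = 50*z^3 - 15*z^2 - 94*z + 56
(5) = 2*p^3 - 10*p^2 - 2*sqrt(2)*p^2 - 6*p + 26*sqrt(2)*p - 54*sqrt(2) + 24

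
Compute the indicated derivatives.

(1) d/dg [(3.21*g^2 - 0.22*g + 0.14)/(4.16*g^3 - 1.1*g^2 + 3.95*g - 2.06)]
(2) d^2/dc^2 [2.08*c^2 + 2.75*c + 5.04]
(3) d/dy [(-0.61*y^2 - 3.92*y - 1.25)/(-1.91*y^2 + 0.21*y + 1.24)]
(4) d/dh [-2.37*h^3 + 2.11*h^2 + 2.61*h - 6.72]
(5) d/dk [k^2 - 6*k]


(1) = (-13.3536*g^4 + 1.8304*g^3 + 10.6903*g^2 - 12.9172*g - 0.0998)/(17.3056*g^6 - 9.152*g^5 + 34.074*g^4 - 25.8292*g^3 + 20.1345*g^2 - 16.274*g + 4.2436)
(2) = 4.16000000000000
(3) = (-7.6153*y^2 - 6.2878*y - 4.5983)/(3.6481*y^4 - 0.8022*y^3 - 4.6927*y^2 + 0.5208*y + 1.5376)
(4) = -7.11*h^2 + 4.22*h + 2.61
(5) = 2*k - 6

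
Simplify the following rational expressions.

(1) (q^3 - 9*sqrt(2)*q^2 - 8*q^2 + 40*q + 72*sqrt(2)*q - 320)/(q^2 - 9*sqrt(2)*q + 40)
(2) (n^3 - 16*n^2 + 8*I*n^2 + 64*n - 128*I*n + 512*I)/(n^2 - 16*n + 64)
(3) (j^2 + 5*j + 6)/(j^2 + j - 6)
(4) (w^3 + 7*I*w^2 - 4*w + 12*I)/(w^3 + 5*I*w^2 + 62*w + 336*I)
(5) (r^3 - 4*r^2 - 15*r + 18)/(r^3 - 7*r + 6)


(1) = q - 8
(2) = n + 8*I
(3) = (j + 2)/(j - 2)
(4) = (w^2 + I*w + 2)/(w^2 - I*w + 56)
(5) = (r - 6)/(r - 2)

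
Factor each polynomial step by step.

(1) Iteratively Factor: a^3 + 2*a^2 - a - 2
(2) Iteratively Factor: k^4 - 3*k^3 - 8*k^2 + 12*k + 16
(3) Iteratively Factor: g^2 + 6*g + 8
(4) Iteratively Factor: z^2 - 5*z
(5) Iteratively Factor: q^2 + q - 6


(1) = (a + 2)*(a^2 - 1) = (a + 1)*(a + 2)*(a - 1)
(2) = (k + 1)*(k^3 - 4*k^2 - 4*k + 16) = (k - 4)*(k + 1)*(k^2 - 4) = (k - 4)*(k - 2)*(k + 1)*(k + 2)
(3) = (g + 4)*(g + 2)
(4) = (z)*(z - 5)
(5) = (q + 3)*(q - 2)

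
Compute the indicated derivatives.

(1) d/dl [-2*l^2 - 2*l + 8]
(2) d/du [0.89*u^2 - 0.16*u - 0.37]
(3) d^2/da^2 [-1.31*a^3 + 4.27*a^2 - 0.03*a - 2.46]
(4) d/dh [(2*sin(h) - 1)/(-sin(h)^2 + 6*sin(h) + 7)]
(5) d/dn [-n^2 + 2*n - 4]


(1) = -4*l - 2
(2) = 1.78*u - 0.16
(3) = 8.54 - 7.86*a
(4) = 2*(sin(h)^2 - sin(h) + 10)*cos(h)/((sin(h) - 7)^2*(sin(h) + 1)^2)
(5) = 2 - 2*n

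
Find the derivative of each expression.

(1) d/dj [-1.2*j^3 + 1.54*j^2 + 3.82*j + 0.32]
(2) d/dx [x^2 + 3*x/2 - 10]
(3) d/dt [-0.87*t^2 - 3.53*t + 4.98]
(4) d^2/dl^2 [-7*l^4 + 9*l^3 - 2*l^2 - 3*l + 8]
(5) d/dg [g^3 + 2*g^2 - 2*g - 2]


(1) = -3.6*j^2 + 3.08*j + 3.82
(2) = 2*x + 3/2
(3) = -1.74*t - 3.53
(4) = -84*l^2 + 54*l - 4
(5) = 3*g^2 + 4*g - 2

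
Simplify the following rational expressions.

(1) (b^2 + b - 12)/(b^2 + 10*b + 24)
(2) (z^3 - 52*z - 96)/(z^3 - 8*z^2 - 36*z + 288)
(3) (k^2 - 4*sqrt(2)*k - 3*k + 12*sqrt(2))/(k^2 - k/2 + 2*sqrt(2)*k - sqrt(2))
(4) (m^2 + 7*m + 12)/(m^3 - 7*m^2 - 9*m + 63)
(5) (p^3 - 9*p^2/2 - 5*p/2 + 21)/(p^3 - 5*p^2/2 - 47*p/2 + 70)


(1) = (b - 3)/(b + 6)
(2) = (z + 2)/(z - 6)
(3) = (2*k^2 + k*(-8*sqrt(2) - 6) + 24*sqrt(2))/(2*k^2 + k*(-1 + 4*sqrt(2)) - 2*sqrt(2))
(4) = (m + 4)/(m^2 - 10*m + 21)
(5) = (p^2 - p - 6)/(p^2 + p - 20)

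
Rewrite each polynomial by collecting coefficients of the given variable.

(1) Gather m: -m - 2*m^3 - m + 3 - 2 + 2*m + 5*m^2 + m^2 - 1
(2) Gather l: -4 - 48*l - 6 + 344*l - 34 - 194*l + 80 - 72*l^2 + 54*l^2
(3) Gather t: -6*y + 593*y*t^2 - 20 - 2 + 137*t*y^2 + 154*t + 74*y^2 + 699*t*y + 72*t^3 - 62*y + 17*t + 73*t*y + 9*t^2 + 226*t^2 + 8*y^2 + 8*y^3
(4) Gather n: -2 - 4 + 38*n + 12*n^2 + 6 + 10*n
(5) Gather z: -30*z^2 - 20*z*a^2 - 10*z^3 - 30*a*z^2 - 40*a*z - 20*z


(1) = -2*m^3 + 6*m^2
(2) = -18*l^2 + 102*l + 36
(3) = 72*t^3 + t^2*(593*y + 235) + t*(137*y^2 + 772*y + 171) + 8*y^3 + 82*y^2 - 68*y - 22
(4) = 12*n^2 + 48*n
(5) = -10*z^3 + z^2*(-30*a - 30) + z*(-20*a^2 - 40*a - 20)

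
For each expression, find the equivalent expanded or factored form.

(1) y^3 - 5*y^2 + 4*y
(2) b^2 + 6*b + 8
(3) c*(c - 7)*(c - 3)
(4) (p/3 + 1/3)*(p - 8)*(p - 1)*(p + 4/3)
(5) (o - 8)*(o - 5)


(1) = y*(y - 4)*(y - 1)
(2) = (b + 2)*(b + 4)
(3) = c^3 - 10*c^2 + 21*c
(4) = p^4/3 - 20*p^3/9 - 35*p^2/9 + 20*p/9 + 32/9
(5) = o^2 - 13*o + 40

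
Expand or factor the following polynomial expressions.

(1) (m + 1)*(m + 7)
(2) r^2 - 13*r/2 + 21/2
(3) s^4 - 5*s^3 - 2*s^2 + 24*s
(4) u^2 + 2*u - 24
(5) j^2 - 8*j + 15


(1) = m^2 + 8*m + 7
(2) = (r - 7/2)*(r - 3)
(3) = s*(s - 4)*(s - 3)*(s + 2)
(4) = (u - 4)*(u + 6)
(5) = (j - 5)*(j - 3)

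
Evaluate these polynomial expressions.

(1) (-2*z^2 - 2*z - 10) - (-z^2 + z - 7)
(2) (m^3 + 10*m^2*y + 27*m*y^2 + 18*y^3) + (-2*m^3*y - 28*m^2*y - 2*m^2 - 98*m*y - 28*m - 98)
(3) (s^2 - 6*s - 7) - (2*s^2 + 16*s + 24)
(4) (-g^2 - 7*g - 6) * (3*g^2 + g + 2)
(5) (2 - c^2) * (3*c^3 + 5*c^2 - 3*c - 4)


(1) = -z^2 - 3*z - 3
(2) = -2*m^3*y + m^3 - 18*m^2*y - 2*m^2 + 27*m*y^2 - 98*m*y - 28*m + 18*y^3 - 98
(3) = -s^2 - 22*s - 31
(4) = -3*g^4 - 22*g^3 - 27*g^2 - 20*g - 12
(5) = -3*c^5 - 5*c^4 + 9*c^3 + 14*c^2 - 6*c - 8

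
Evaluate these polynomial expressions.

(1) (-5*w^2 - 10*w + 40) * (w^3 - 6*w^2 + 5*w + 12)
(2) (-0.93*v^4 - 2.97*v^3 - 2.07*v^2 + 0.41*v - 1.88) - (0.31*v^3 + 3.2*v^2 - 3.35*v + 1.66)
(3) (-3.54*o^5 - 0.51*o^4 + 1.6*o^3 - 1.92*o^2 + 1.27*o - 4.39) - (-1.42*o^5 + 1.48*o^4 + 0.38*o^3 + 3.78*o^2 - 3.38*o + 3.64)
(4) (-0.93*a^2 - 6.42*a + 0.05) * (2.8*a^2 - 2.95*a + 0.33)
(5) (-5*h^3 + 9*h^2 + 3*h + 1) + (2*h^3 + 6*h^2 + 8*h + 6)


(1) = -5*w^5 + 20*w^4 + 75*w^3 - 350*w^2 + 80*w + 480
(2) = -0.93*v^4 - 3.28*v^3 - 5.27*v^2 + 3.76*v - 3.54
(3) = -2.12*o^5 - 1.99*o^4 + 1.22*o^3 - 5.7*o^2 + 4.65*o - 8.03
(4) = -2.604*a^4 - 15.2325*a^3 + 18.7721*a^2 - 2.2661*a + 0.0165
(5) = -3*h^3 + 15*h^2 + 11*h + 7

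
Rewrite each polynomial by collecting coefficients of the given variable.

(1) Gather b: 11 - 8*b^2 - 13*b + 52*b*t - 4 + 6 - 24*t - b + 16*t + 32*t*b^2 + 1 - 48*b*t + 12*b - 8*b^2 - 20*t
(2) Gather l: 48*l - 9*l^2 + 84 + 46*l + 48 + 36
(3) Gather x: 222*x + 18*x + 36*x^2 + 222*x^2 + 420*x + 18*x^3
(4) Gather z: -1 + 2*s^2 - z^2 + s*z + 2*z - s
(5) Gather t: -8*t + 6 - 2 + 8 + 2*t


(1) = b^2*(32*t - 16) + b*(4*t - 2) - 28*t + 14
(2) = -9*l^2 + 94*l + 168
(3) = 18*x^3 + 258*x^2 + 660*x
(4) = 2*s^2 - s - z^2 + z*(s + 2) - 1
(5) = 12 - 6*t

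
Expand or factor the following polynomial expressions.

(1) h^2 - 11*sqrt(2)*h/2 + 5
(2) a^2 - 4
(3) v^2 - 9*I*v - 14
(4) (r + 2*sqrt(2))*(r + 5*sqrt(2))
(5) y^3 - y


(1) = (h - 5*sqrt(2))*(h - sqrt(2)/2)
(2) = (a - 2)*(a + 2)
(3) = (v - 7*I)*(v - 2*I)
(4) = r^2 + 7*sqrt(2)*r + 20
(5) = y*(y - 1)*(y + 1)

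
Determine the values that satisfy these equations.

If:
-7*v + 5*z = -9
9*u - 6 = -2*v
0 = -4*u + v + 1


Then:
u = 8/17
v = 15/17
z = -48/85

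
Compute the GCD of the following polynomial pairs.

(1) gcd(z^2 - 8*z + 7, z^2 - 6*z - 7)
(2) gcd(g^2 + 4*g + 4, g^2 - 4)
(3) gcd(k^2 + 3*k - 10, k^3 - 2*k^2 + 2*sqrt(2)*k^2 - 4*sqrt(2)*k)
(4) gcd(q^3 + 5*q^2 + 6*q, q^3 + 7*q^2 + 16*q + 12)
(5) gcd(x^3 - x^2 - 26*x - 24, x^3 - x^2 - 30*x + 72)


(1) = z - 7
(2) = g + 2
(3) = k - 2
(4) = q^2 + 5*q + 6
(5) = 1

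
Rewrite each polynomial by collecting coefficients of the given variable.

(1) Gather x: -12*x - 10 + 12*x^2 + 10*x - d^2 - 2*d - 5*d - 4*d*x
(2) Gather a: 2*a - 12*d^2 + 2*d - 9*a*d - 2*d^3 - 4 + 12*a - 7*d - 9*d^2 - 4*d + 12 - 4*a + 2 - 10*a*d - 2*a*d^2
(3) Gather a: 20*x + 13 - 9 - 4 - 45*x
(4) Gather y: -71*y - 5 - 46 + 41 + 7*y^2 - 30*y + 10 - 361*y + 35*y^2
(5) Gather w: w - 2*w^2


(1) = -d^2 - 7*d + 12*x^2 + x*(-4*d - 2) - 10
(2) = a*(-2*d^2 - 19*d + 10) - 2*d^3 - 21*d^2 - 9*d + 10
(3) = -25*x
(4) = 42*y^2 - 462*y
(5) = -2*w^2 + w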